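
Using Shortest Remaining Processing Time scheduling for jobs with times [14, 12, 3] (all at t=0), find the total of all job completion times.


Since all jobs arrive at t=0, SRPT equals SPT ordering.
SPT order: [3, 12, 14]
Completion times:
  Job 1: p=3, C=3
  Job 2: p=12, C=15
  Job 3: p=14, C=29
Total completion time = 3 + 15 + 29 = 47

47


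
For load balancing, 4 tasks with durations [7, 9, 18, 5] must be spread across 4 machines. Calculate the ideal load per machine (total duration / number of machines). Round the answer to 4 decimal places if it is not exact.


Total processing time = 7 + 9 + 18 + 5 = 39
Number of machines = 4
Ideal balanced load = 39 / 4 = 9.75

9.75


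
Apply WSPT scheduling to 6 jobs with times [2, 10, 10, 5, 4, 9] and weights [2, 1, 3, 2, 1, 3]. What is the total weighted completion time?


Compute p/w ratios and sort ascending (WSPT): [(2, 2), (5, 2), (9, 3), (10, 3), (4, 1), (10, 1)]
Compute weighted completion times:
  Job (p=2,w=2): C=2, w*C=2*2=4
  Job (p=5,w=2): C=7, w*C=2*7=14
  Job (p=9,w=3): C=16, w*C=3*16=48
  Job (p=10,w=3): C=26, w*C=3*26=78
  Job (p=4,w=1): C=30, w*C=1*30=30
  Job (p=10,w=1): C=40, w*C=1*40=40
Total weighted completion time = 214

214


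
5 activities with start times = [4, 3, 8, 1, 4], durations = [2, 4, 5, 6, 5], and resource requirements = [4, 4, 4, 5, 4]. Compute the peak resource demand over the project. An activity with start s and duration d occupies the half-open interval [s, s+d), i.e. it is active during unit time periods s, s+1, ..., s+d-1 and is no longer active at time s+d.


Each activity i is active on [start_i, start_i + duration_i).
Compute total resource usage per time slot:
  t=0: active resources = [], total = 0
  t=1: active resources = [5], total = 5
  t=2: active resources = [5], total = 5
  t=3: active resources = [4, 5], total = 9
  t=4: active resources = [4, 4, 5, 4], total = 17
  t=5: active resources = [4, 4, 5, 4], total = 17
  t=6: active resources = [4, 5, 4], total = 13
  t=7: active resources = [4], total = 4
  t=8: active resources = [4, 4], total = 8
  t=9: active resources = [4], total = 4
  t=10: active resources = [4], total = 4
  t=11: active resources = [4], total = 4
  t=12: active resources = [4], total = 4
Peak resource demand = 17

17


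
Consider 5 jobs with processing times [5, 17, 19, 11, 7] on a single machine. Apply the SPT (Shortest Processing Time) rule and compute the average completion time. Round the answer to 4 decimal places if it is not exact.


Sort jobs by processing time (SPT order): [5, 7, 11, 17, 19]
Compute completion times sequentially:
  Job 1: processing = 5, completes at 5
  Job 2: processing = 7, completes at 12
  Job 3: processing = 11, completes at 23
  Job 4: processing = 17, completes at 40
  Job 5: processing = 19, completes at 59
Sum of completion times = 139
Average completion time = 139/5 = 27.8

27.8


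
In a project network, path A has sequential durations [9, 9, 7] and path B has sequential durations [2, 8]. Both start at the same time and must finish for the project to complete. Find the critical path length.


Path A total = 9 + 9 + 7 = 25
Path B total = 2 + 8 = 10
Critical path = longest path = max(25, 10) = 25

25


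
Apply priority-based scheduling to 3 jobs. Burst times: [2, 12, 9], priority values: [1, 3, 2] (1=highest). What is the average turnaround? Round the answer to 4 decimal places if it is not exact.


Sort by priority (ascending = highest first):
Order: [(1, 2), (2, 9), (3, 12)]
Completion times:
  Priority 1, burst=2, C=2
  Priority 2, burst=9, C=11
  Priority 3, burst=12, C=23
Average turnaround = 36/3 = 12.0

12.0


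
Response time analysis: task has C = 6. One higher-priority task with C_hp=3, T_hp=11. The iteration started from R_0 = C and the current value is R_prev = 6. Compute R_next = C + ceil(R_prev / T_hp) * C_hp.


R_next = C + ceil(R_prev / T_hp) * C_hp
ceil(6 / 11) = ceil(0.5455) = 1
Interference = 1 * 3 = 3
R_next = 6 + 3 = 9

9


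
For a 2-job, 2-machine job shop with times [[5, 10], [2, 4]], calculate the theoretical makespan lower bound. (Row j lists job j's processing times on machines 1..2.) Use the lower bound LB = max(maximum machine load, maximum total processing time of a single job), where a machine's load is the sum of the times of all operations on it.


Machine loads:
  Machine 1: 5 + 2 = 7
  Machine 2: 10 + 4 = 14
Max machine load = 14
Job totals:
  Job 1: 15
  Job 2: 6
Max job total = 15
Lower bound = max(14, 15) = 15

15


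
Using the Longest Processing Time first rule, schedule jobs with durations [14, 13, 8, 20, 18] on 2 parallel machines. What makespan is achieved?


Sort jobs in decreasing order (LPT): [20, 18, 14, 13, 8]
Assign each job to the least loaded machine:
  Machine 1: jobs [20, 13], load = 33
  Machine 2: jobs [18, 14, 8], load = 40
Makespan = max load = 40

40


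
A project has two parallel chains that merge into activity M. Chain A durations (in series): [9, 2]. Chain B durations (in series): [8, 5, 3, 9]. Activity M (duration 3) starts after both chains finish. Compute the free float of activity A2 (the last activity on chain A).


ES(A2) = sum of predecessors on chain A = 9
EF(A2) = ES + duration = 9 + 2 = 11
Successor of A2 is M. ES(M) = max(sum(A), sum(B)) = max(11, 25) = 25
Free float = ES(successor) - EF(current) = 25 - 11 = 14

14


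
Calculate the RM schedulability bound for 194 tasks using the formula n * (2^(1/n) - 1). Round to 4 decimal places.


Compute 2^(1/194) = 1.0035793141
Subtract 1: 1.0035793141 - 1 = 0.0035793141
Multiply by n: 194 * 0.0035793141 = 0.6943869354
Round to 4 dp: 0.6944

0.6944


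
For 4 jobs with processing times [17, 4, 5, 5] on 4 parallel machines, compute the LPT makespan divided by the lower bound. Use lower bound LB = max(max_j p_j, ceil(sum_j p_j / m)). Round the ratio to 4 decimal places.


LPT order: [17, 5, 5, 4]
Machine loads after assignment: [17, 5, 5, 4]
LPT makespan = 17
Lower bound = max(max_job, ceil(total/4)) = max(17, 8) = 17
Ratio = 17 / 17 = 1.0

1.0


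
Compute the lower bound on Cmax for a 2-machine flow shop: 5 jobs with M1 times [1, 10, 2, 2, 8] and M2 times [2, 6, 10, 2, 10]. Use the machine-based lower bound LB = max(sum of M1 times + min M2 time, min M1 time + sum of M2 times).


LB1 = sum(M1 times) + min(M2 times) = 23 + 2 = 25
LB2 = min(M1 times) + sum(M2 times) = 1 + 30 = 31
Lower bound = max(LB1, LB2) = max(25, 31) = 31

31


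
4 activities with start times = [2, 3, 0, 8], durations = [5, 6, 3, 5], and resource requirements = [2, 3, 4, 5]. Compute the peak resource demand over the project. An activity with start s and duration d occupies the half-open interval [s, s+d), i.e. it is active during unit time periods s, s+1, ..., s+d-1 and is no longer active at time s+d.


Each activity i is active on [start_i, start_i + duration_i).
Compute total resource usage per time slot:
  t=0: active resources = [4], total = 4
  t=1: active resources = [4], total = 4
  t=2: active resources = [2, 4], total = 6
  t=3: active resources = [2, 3], total = 5
  t=4: active resources = [2, 3], total = 5
  t=5: active resources = [2, 3], total = 5
  t=6: active resources = [2, 3], total = 5
  t=7: active resources = [3], total = 3
  t=8: active resources = [3, 5], total = 8
  t=9: active resources = [5], total = 5
  t=10: active resources = [5], total = 5
  t=11: active resources = [5], total = 5
  t=12: active resources = [5], total = 5
Peak resource demand = 8

8


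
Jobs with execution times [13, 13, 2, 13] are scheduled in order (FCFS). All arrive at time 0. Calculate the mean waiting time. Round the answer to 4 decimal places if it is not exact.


FCFS order (as given): [13, 13, 2, 13]
Waiting times:
  Job 1: wait = 0
  Job 2: wait = 13
  Job 3: wait = 26
  Job 4: wait = 28
Sum of waiting times = 67
Average waiting time = 67/4 = 16.75

16.75


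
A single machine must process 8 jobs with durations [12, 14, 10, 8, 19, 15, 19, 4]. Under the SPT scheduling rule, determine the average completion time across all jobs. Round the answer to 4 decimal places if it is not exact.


Sort jobs by processing time (SPT order): [4, 8, 10, 12, 14, 15, 19, 19]
Compute completion times sequentially:
  Job 1: processing = 4, completes at 4
  Job 2: processing = 8, completes at 12
  Job 3: processing = 10, completes at 22
  Job 4: processing = 12, completes at 34
  Job 5: processing = 14, completes at 48
  Job 6: processing = 15, completes at 63
  Job 7: processing = 19, completes at 82
  Job 8: processing = 19, completes at 101
Sum of completion times = 366
Average completion time = 366/8 = 45.75

45.75


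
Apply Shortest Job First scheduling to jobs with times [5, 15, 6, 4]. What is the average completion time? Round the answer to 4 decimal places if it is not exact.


SJF order (ascending): [4, 5, 6, 15]
Completion times:
  Job 1: burst=4, C=4
  Job 2: burst=5, C=9
  Job 3: burst=6, C=15
  Job 4: burst=15, C=30
Average completion = 58/4 = 14.5

14.5


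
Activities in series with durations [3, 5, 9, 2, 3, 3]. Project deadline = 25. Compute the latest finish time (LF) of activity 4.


LF(activity 4) = deadline - sum of successor durations
Successors: activities 5 through 6 with durations [3, 3]
Sum of successor durations = 6
LF = 25 - 6 = 19

19


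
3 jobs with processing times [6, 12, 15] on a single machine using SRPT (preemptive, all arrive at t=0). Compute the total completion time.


Since all jobs arrive at t=0, SRPT equals SPT ordering.
SPT order: [6, 12, 15]
Completion times:
  Job 1: p=6, C=6
  Job 2: p=12, C=18
  Job 3: p=15, C=33
Total completion time = 6 + 18 + 33 = 57

57


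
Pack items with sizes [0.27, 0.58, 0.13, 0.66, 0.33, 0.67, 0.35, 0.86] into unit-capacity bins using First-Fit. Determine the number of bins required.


Place items sequentially using First-Fit:
  Item 0.27 -> new Bin 1
  Item 0.58 -> Bin 1 (now 0.85)
  Item 0.13 -> Bin 1 (now 0.98)
  Item 0.66 -> new Bin 2
  Item 0.33 -> Bin 2 (now 0.99)
  Item 0.67 -> new Bin 3
  Item 0.35 -> new Bin 4
  Item 0.86 -> new Bin 5
Total bins used = 5

5


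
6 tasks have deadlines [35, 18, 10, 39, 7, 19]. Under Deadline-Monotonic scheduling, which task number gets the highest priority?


Sort tasks by relative deadline (ascending):
  Task 5: deadline = 7
  Task 3: deadline = 10
  Task 2: deadline = 18
  Task 6: deadline = 19
  Task 1: deadline = 35
  Task 4: deadline = 39
Priority order (highest first): [5, 3, 2, 6, 1, 4]
Highest priority task = 5

5


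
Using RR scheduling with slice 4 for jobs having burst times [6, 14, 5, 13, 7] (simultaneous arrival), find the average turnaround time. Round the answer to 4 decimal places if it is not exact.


Time quantum = 4
Execution trace:
  J1 runs 4 units, time = 4
  J2 runs 4 units, time = 8
  J3 runs 4 units, time = 12
  J4 runs 4 units, time = 16
  J5 runs 4 units, time = 20
  J1 runs 2 units, time = 22
  J2 runs 4 units, time = 26
  J3 runs 1 units, time = 27
  J4 runs 4 units, time = 31
  J5 runs 3 units, time = 34
  J2 runs 4 units, time = 38
  J4 runs 4 units, time = 42
  J2 runs 2 units, time = 44
  J4 runs 1 units, time = 45
Finish times: [22, 44, 27, 45, 34]
Average turnaround = 172/5 = 34.4

34.4


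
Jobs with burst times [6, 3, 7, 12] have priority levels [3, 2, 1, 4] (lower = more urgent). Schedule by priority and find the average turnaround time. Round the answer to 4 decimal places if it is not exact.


Sort by priority (ascending = highest first):
Order: [(1, 7), (2, 3), (3, 6), (4, 12)]
Completion times:
  Priority 1, burst=7, C=7
  Priority 2, burst=3, C=10
  Priority 3, burst=6, C=16
  Priority 4, burst=12, C=28
Average turnaround = 61/4 = 15.25

15.25


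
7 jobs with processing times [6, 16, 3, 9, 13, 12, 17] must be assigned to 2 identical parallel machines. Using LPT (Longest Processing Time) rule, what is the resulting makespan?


Sort jobs in decreasing order (LPT): [17, 16, 13, 12, 9, 6, 3]
Assign each job to the least loaded machine:
  Machine 1: jobs [17, 12, 9], load = 38
  Machine 2: jobs [16, 13, 6, 3], load = 38
Makespan = max load = 38

38


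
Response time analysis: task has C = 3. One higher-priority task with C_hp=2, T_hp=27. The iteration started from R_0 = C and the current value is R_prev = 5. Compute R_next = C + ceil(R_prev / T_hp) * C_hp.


R_next = C + ceil(R_prev / T_hp) * C_hp
ceil(5 / 27) = ceil(0.1852) = 1
Interference = 1 * 2 = 2
R_next = 3 + 2 = 5
R_next = R_prev, so the iteration has converged (response time = 5).

5


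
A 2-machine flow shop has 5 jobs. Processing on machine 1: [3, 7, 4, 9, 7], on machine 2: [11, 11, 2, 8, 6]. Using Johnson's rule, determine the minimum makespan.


Apply Johnson's rule:
  Group 1 (a <= b): [(1, 3, 11), (2, 7, 11)]
  Group 2 (a > b): [(4, 9, 8), (5, 7, 6), (3, 4, 2)]
Optimal job order: [1, 2, 4, 5, 3]
Schedule:
  Job 1: M1 done at 3, M2 done at 14
  Job 2: M1 done at 10, M2 done at 25
  Job 4: M1 done at 19, M2 done at 33
  Job 5: M1 done at 26, M2 done at 39
  Job 3: M1 done at 30, M2 done at 41
Makespan = 41

41


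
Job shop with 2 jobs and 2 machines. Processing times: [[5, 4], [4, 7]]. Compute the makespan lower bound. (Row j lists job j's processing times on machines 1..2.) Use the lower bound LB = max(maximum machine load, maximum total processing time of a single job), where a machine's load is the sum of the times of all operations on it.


Machine loads:
  Machine 1: 5 + 4 = 9
  Machine 2: 4 + 7 = 11
Max machine load = 11
Job totals:
  Job 1: 9
  Job 2: 11
Max job total = 11
Lower bound = max(11, 11) = 11

11


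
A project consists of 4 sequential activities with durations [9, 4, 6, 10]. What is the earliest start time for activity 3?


Activity 3 starts after activities 1 through 2 complete.
Predecessor durations: [9, 4]
ES = 9 + 4 = 13

13


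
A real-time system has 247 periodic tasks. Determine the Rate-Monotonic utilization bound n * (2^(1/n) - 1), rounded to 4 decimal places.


Compute 2^(1/247) = 1.0028102051
Subtract 1: 1.0028102051 - 1 = 0.0028102051
Multiply by n: 247 * 0.0028102051 = 0.6941206597
Round to 4 dp: 0.6941

0.6941


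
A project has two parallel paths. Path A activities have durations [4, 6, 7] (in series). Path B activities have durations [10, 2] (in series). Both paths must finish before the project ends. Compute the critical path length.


Path A total = 4 + 6 + 7 = 17
Path B total = 10 + 2 = 12
Critical path = longest path = max(17, 12) = 17

17


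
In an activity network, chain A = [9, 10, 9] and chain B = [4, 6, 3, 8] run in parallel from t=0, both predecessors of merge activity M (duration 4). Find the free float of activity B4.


ES(B4) = sum of predecessors on chain B = 13
EF(B4) = ES + duration = 13 + 8 = 21
Successor of B4 is M. ES(M) = max(sum(A), sum(B)) = max(28, 21) = 28
Free float = ES(successor) - EF(current) = 28 - 21 = 7

7


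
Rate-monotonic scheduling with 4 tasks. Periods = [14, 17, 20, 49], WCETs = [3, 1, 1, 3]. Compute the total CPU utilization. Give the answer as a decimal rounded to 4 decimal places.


Compute individual utilizations (exact fractions):
  Task 1: C/T = 3/14 (approx. 0.2143)
  Task 2: C/T = 1/17 (approx. 0.0588)
  Task 3: C/T = 1/20 (approx. 0.05)
  Task 4: C/T = 3/49 (approx. 0.0612)
Total utilization U = 3/14 + 1/17 + 1/20 + 3/49 = 6403/16660
Rounded to 4 decimal places: U = 0.3843
RM (Liu & Layland) bound for 4 tasks = 0.756828; compare with U = 6403/16660 (approx. 0.384334)
U <= bound, so schedulable by RM sufficient condition.

0.3843


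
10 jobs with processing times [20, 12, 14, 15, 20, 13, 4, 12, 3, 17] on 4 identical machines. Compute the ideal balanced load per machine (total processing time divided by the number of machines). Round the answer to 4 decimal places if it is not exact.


Total processing time = 20 + 12 + 14 + 15 + 20 + 13 + 4 + 12 + 3 + 17 = 130
Number of machines = 4
Ideal balanced load = 130 / 4 = 32.5

32.5


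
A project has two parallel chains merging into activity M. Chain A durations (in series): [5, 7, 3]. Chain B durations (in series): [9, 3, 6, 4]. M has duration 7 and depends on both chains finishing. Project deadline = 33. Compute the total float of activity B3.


Forward pass: ES(B3) = sum of predecessors on chain B = 12
EF = ES + duration = 12 + 6 = 18
Backward pass: LF(M) = deadline = 33; LS(M) = 33 - 7 = 26
LF(B3) = LS(M) - sum(successors on chain B) = 26 - 4 = 22
LS = LF - duration = 22 - 6 = 16
Total float = LS - ES = 16 - 12 = 4

4


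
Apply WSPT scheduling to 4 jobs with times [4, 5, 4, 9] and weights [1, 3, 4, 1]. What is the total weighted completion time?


Compute p/w ratios and sort ascending (WSPT): [(4, 4), (5, 3), (4, 1), (9, 1)]
Compute weighted completion times:
  Job (p=4,w=4): C=4, w*C=4*4=16
  Job (p=5,w=3): C=9, w*C=3*9=27
  Job (p=4,w=1): C=13, w*C=1*13=13
  Job (p=9,w=1): C=22, w*C=1*22=22
Total weighted completion time = 78

78


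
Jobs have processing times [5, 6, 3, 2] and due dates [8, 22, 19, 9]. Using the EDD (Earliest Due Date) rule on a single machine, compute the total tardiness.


Sort by due date (EDD order): [(5, 8), (2, 9), (3, 19), (6, 22)]
Compute completion times and tardiness:
  Job 1: p=5, d=8, C=5, tardiness=max(0,5-8)=0
  Job 2: p=2, d=9, C=7, tardiness=max(0,7-9)=0
  Job 3: p=3, d=19, C=10, tardiness=max(0,10-19)=0
  Job 4: p=6, d=22, C=16, tardiness=max(0,16-22)=0
Total tardiness = 0

0


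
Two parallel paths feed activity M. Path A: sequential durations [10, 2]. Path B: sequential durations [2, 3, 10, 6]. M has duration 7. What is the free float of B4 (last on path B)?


ES(B4) = sum of predecessors on chain B = 15
EF(B4) = ES + duration = 15 + 6 = 21
Successor of B4 is M. ES(M) = max(sum(A), sum(B)) = max(12, 21) = 21
Free float = ES(successor) - EF(current) = 21 - 21 = 0

0


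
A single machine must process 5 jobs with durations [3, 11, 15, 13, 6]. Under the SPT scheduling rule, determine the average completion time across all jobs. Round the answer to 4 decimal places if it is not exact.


Sort jobs by processing time (SPT order): [3, 6, 11, 13, 15]
Compute completion times sequentially:
  Job 1: processing = 3, completes at 3
  Job 2: processing = 6, completes at 9
  Job 3: processing = 11, completes at 20
  Job 4: processing = 13, completes at 33
  Job 5: processing = 15, completes at 48
Sum of completion times = 113
Average completion time = 113/5 = 22.6

22.6


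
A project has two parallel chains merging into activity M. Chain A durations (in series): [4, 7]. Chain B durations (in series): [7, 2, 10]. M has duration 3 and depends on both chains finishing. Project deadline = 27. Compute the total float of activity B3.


Forward pass: ES(B3) = sum of predecessors on chain B = 9
EF = ES + duration = 9 + 10 = 19
Backward pass: LF(M) = deadline = 27; LS(M) = 27 - 3 = 24
LF(B3) = LS(M) - sum(successors on chain B) = 24 - 0 = 24
LS = LF - duration = 24 - 10 = 14
Total float = LS - ES = 14 - 9 = 5

5


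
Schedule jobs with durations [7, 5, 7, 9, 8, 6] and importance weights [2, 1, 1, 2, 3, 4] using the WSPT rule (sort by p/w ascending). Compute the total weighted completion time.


Compute p/w ratios and sort ascending (WSPT): [(6, 4), (8, 3), (7, 2), (9, 2), (5, 1), (7, 1)]
Compute weighted completion times:
  Job (p=6,w=4): C=6, w*C=4*6=24
  Job (p=8,w=3): C=14, w*C=3*14=42
  Job (p=7,w=2): C=21, w*C=2*21=42
  Job (p=9,w=2): C=30, w*C=2*30=60
  Job (p=5,w=1): C=35, w*C=1*35=35
  Job (p=7,w=1): C=42, w*C=1*42=42
Total weighted completion time = 245

245


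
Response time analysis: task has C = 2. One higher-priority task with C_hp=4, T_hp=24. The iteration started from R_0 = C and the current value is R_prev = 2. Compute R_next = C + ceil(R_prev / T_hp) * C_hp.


R_next = C + ceil(R_prev / T_hp) * C_hp
ceil(2 / 24) = ceil(0.0833) = 1
Interference = 1 * 4 = 4
R_next = 2 + 4 = 6

6


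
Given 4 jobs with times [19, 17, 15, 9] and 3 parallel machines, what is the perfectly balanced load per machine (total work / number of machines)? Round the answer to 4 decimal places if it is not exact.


Total processing time = 19 + 17 + 15 + 9 = 60
Number of machines = 3
Ideal balanced load = 60 / 3 = 20.0

20.0


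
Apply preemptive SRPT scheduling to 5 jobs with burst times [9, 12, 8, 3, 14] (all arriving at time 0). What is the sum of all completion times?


Since all jobs arrive at t=0, SRPT equals SPT ordering.
SPT order: [3, 8, 9, 12, 14]
Completion times:
  Job 1: p=3, C=3
  Job 2: p=8, C=11
  Job 3: p=9, C=20
  Job 4: p=12, C=32
  Job 5: p=14, C=46
Total completion time = 3 + 11 + 20 + 32 + 46 = 112

112


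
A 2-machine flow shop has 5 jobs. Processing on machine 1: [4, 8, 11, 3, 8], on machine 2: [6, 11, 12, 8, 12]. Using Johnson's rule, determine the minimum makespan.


Apply Johnson's rule:
  Group 1 (a <= b): [(4, 3, 8), (1, 4, 6), (2, 8, 11), (5, 8, 12), (3, 11, 12)]
  Group 2 (a > b): []
Optimal job order: [4, 1, 2, 5, 3]
Schedule:
  Job 4: M1 done at 3, M2 done at 11
  Job 1: M1 done at 7, M2 done at 17
  Job 2: M1 done at 15, M2 done at 28
  Job 5: M1 done at 23, M2 done at 40
  Job 3: M1 done at 34, M2 done at 52
Makespan = 52

52


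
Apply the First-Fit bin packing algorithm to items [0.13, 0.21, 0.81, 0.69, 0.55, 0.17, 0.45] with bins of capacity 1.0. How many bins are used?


Place items sequentially using First-Fit:
  Item 0.13 -> new Bin 1
  Item 0.21 -> Bin 1 (now 0.34)
  Item 0.81 -> new Bin 2
  Item 0.69 -> new Bin 3
  Item 0.55 -> Bin 1 (now 0.89)
  Item 0.17 -> Bin 2 (now 0.98)
  Item 0.45 -> new Bin 4
Total bins used = 4

4


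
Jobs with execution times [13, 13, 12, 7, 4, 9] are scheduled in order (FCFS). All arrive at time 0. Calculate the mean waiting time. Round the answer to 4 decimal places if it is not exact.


FCFS order (as given): [13, 13, 12, 7, 4, 9]
Waiting times:
  Job 1: wait = 0
  Job 2: wait = 13
  Job 3: wait = 26
  Job 4: wait = 38
  Job 5: wait = 45
  Job 6: wait = 49
Sum of waiting times = 171
Average waiting time = 171/6 = 28.5

28.5


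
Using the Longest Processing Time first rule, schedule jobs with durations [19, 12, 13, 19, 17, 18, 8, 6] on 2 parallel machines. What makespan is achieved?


Sort jobs in decreasing order (LPT): [19, 19, 18, 17, 13, 12, 8, 6]
Assign each job to the least loaded machine:
  Machine 1: jobs [19, 18, 12, 8], load = 57
  Machine 2: jobs [19, 17, 13, 6], load = 55
Makespan = max load = 57

57


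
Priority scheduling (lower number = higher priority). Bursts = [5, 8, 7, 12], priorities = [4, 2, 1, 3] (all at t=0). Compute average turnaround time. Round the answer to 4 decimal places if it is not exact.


Sort by priority (ascending = highest first):
Order: [(1, 7), (2, 8), (3, 12), (4, 5)]
Completion times:
  Priority 1, burst=7, C=7
  Priority 2, burst=8, C=15
  Priority 3, burst=12, C=27
  Priority 4, burst=5, C=32
Average turnaround = 81/4 = 20.25

20.25


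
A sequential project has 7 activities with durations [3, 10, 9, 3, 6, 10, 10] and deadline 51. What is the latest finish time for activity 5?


LF(activity 5) = deadline - sum of successor durations
Successors: activities 6 through 7 with durations [10, 10]
Sum of successor durations = 20
LF = 51 - 20 = 31

31


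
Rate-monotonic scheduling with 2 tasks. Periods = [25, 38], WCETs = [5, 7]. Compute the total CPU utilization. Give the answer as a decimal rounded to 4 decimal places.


Compute individual utilizations (exact fractions):
  Task 1: C/T = 5/25 = 1/5 (approx. 0.2)
  Task 2: C/T = 7/38 (approx. 0.1842)
Total utilization U = 1/5 + 7/38 = 73/190
Rounded to 4 decimal places: U = 0.3842
RM (Liu & Layland) bound for 2 tasks = 0.828427; compare with U = 73/190 (approx. 0.384211)
U <= bound, so schedulable by RM sufficient condition.

0.3842


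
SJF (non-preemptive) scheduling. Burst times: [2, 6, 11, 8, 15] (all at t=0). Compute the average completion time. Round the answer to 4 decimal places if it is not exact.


SJF order (ascending): [2, 6, 8, 11, 15]
Completion times:
  Job 1: burst=2, C=2
  Job 2: burst=6, C=8
  Job 3: burst=8, C=16
  Job 4: burst=11, C=27
  Job 5: burst=15, C=42
Average completion = 95/5 = 19.0

19.0


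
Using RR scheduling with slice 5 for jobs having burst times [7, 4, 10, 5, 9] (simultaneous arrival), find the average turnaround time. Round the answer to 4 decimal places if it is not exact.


Time quantum = 5
Execution trace:
  J1 runs 5 units, time = 5
  J2 runs 4 units, time = 9
  J3 runs 5 units, time = 14
  J4 runs 5 units, time = 19
  J5 runs 5 units, time = 24
  J1 runs 2 units, time = 26
  J3 runs 5 units, time = 31
  J5 runs 4 units, time = 35
Finish times: [26, 9, 31, 19, 35]
Average turnaround = 120/5 = 24.0

24.0


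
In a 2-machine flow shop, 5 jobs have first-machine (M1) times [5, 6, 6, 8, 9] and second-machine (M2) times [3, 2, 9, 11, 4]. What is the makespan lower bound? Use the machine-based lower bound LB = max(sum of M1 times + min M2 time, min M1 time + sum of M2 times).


LB1 = sum(M1 times) + min(M2 times) = 34 + 2 = 36
LB2 = min(M1 times) + sum(M2 times) = 5 + 29 = 34
Lower bound = max(LB1, LB2) = max(36, 34) = 36

36


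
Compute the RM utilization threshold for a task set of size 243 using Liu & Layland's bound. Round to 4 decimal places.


Compute 2^(1/243) = 1.0028565297
Subtract 1: 1.0028565297 - 1 = 0.0028565297
Multiply by n: 243 * 0.0028565297 = 0.6941367171
Round to 4 dp: 0.6941

0.6941


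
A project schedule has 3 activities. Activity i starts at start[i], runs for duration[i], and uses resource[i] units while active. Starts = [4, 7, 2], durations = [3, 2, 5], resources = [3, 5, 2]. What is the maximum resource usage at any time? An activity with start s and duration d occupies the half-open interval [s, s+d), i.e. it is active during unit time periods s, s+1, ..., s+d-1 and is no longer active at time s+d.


Each activity i is active on [start_i, start_i + duration_i).
Compute total resource usage per time slot:
  t=0: active resources = [], total = 0
  t=1: active resources = [], total = 0
  t=2: active resources = [2], total = 2
  t=3: active resources = [2], total = 2
  t=4: active resources = [3, 2], total = 5
  t=5: active resources = [3, 2], total = 5
  t=6: active resources = [3, 2], total = 5
  t=7: active resources = [5], total = 5
  t=8: active resources = [5], total = 5
Peak resource demand = 5

5


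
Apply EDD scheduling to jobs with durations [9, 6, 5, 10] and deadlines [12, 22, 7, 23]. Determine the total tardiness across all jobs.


Sort by due date (EDD order): [(5, 7), (9, 12), (6, 22), (10, 23)]
Compute completion times and tardiness:
  Job 1: p=5, d=7, C=5, tardiness=max(0,5-7)=0
  Job 2: p=9, d=12, C=14, tardiness=max(0,14-12)=2
  Job 3: p=6, d=22, C=20, tardiness=max(0,20-22)=0
  Job 4: p=10, d=23, C=30, tardiness=max(0,30-23)=7
Total tardiness = 9

9


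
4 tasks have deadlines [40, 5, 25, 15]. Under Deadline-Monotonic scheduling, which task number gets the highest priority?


Sort tasks by relative deadline (ascending):
  Task 2: deadline = 5
  Task 4: deadline = 15
  Task 3: deadline = 25
  Task 1: deadline = 40
Priority order (highest first): [2, 4, 3, 1]
Highest priority task = 2

2


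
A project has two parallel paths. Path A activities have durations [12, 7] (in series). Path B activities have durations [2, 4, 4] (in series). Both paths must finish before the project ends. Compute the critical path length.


Path A total = 12 + 7 = 19
Path B total = 2 + 4 + 4 = 10
Critical path = longest path = max(19, 10) = 19

19


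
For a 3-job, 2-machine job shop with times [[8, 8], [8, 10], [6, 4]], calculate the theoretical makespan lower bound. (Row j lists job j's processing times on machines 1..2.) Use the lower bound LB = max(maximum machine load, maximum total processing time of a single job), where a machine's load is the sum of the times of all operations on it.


Machine loads:
  Machine 1: 8 + 8 + 6 = 22
  Machine 2: 8 + 10 + 4 = 22
Max machine load = 22
Job totals:
  Job 1: 16
  Job 2: 18
  Job 3: 10
Max job total = 18
Lower bound = max(22, 18) = 22

22


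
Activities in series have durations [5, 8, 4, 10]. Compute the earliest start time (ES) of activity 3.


Activity 3 starts after activities 1 through 2 complete.
Predecessor durations: [5, 8]
ES = 5 + 8 = 13

13


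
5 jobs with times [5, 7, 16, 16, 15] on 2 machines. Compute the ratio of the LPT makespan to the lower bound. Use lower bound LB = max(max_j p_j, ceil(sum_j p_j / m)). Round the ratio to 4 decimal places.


LPT order: [16, 16, 15, 7, 5]
Machine loads after assignment: [31, 28]
LPT makespan = 31
Lower bound = max(max_job, ceil(total/2)) = max(16, 30) = 30
Ratio = 31 / 30 = 1.0333

1.0333


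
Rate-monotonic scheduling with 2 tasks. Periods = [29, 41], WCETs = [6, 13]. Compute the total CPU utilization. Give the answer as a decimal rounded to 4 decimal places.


Compute individual utilizations (exact fractions):
  Task 1: C/T = 6/29 (approx. 0.2069)
  Task 2: C/T = 13/41 (approx. 0.3171)
Total utilization U = 6/29 + 13/41 = 623/1189
Rounded to 4 decimal places: U = 0.5240
RM (Liu & Layland) bound for 2 tasks = 0.828427; compare with U = 623/1189 (approx. 0.523970)
U <= bound, so schedulable by RM sufficient condition.

0.5240


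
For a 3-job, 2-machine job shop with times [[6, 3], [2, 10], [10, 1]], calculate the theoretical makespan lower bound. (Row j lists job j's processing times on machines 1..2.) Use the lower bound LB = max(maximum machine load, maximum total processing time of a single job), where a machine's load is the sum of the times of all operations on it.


Machine loads:
  Machine 1: 6 + 2 + 10 = 18
  Machine 2: 3 + 10 + 1 = 14
Max machine load = 18
Job totals:
  Job 1: 9
  Job 2: 12
  Job 3: 11
Max job total = 12
Lower bound = max(18, 12) = 18

18


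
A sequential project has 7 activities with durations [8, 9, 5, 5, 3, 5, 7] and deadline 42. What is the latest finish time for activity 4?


LF(activity 4) = deadline - sum of successor durations
Successors: activities 5 through 7 with durations [3, 5, 7]
Sum of successor durations = 15
LF = 42 - 15 = 27

27


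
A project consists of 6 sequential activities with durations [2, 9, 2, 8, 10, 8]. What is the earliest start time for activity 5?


Activity 5 starts after activities 1 through 4 complete.
Predecessor durations: [2, 9, 2, 8]
ES = 2 + 9 + 2 + 8 = 21

21


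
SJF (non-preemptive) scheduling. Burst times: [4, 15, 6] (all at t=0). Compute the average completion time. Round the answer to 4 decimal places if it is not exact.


SJF order (ascending): [4, 6, 15]
Completion times:
  Job 1: burst=4, C=4
  Job 2: burst=6, C=10
  Job 3: burst=15, C=25
Average completion = 39/3 = 13.0

13.0


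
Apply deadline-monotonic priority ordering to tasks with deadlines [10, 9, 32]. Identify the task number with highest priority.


Sort tasks by relative deadline (ascending):
  Task 2: deadline = 9
  Task 1: deadline = 10
  Task 3: deadline = 32
Priority order (highest first): [2, 1, 3]
Highest priority task = 2

2


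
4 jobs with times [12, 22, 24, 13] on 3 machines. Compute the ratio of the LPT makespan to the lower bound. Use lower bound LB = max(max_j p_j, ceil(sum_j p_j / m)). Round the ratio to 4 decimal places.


LPT order: [24, 22, 13, 12]
Machine loads after assignment: [24, 22, 25]
LPT makespan = 25
Lower bound = max(max_job, ceil(total/3)) = max(24, 24) = 24
Ratio = 25 / 24 = 1.0417

1.0417


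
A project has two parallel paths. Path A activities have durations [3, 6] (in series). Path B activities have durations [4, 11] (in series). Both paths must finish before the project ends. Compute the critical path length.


Path A total = 3 + 6 = 9
Path B total = 4 + 11 = 15
Critical path = longest path = max(9, 15) = 15

15


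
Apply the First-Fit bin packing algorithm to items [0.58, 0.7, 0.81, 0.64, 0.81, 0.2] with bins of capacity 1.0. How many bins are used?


Place items sequentially using First-Fit:
  Item 0.58 -> new Bin 1
  Item 0.7 -> new Bin 2
  Item 0.81 -> new Bin 3
  Item 0.64 -> new Bin 4
  Item 0.81 -> new Bin 5
  Item 0.2 -> Bin 1 (now 0.78)
Total bins used = 5

5


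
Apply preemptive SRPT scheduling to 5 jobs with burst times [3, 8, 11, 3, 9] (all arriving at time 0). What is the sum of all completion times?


Since all jobs arrive at t=0, SRPT equals SPT ordering.
SPT order: [3, 3, 8, 9, 11]
Completion times:
  Job 1: p=3, C=3
  Job 2: p=3, C=6
  Job 3: p=8, C=14
  Job 4: p=9, C=23
  Job 5: p=11, C=34
Total completion time = 3 + 6 + 14 + 23 + 34 = 80

80


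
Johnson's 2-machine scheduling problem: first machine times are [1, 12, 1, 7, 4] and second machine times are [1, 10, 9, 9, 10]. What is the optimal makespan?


Apply Johnson's rule:
  Group 1 (a <= b): [(1, 1, 1), (3, 1, 9), (5, 4, 10), (4, 7, 9)]
  Group 2 (a > b): [(2, 12, 10)]
Optimal job order: [1, 3, 5, 4, 2]
Schedule:
  Job 1: M1 done at 1, M2 done at 2
  Job 3: M1 done at 2, M2 done at 11
  Job 5: M1 done at 6, M2 done at 21
  Job 4: M1 done at 13, M2 done at 30
  Job 2: M1 done at 25, M2 done at 40
Makespan = 40

40


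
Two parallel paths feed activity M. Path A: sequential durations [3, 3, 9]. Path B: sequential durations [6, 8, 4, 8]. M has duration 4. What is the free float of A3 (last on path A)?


ES(A3) = sum of predecessors on chain A = 6
EF(A3) = ES + duration = 6 + 9 = 15
Successor of A3 is M. ES(M) = max(sum(A), sum(B)) = max(15, 26) = 26
Free float = ES(successor) - EF(current) = 26 - 15 = 11

11


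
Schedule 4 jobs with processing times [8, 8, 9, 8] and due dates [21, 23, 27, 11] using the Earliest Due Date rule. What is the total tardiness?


Sort by due date (EDD order): [(8, 11), (8, 21), (8, 23), (9, 27)]
Compute completion times and tardiness:
  Job 1: p=8, d=11, C=8, tardiness=max(0,8-11)=0
  Job 2: p=8, d=21, C=16, tardiness=max(0,16-21)=0
  Job 3: p=8, d=23, C=24, tardiness=max(0,24-23)=1
  Job 4: p=9, d=27, C=33, tardiness=max(0,33-27)=6
Total tardiness = 7

7


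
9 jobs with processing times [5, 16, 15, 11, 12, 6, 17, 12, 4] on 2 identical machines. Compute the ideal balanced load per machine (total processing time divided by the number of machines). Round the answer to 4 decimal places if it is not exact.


Total processing time = 5 + 16 + 15 + 11 + 12 + 6 + 17 + 12 + 4 = 98
Number of machines = 2
Ideal balanced load = 98 / 2 = 49.0

49.0


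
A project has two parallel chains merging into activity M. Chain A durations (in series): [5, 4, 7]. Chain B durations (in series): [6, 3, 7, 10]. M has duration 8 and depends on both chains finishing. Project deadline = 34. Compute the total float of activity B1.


Forward pass: ES(B1) = sum of predecessors on chain B = 0
EF = ES + duration = 0 + 6 = 6
Backward pass: LF(M) = deadline = 34; LS(M) = 34 - 8 = 26
LF(B1) = LS(M) - sum(successors on chain B) = 26 - 20 = 6
LS = LF - duration = 6 - 6 = 0
Total float = LS - ES = 0 - 0 = 0

0


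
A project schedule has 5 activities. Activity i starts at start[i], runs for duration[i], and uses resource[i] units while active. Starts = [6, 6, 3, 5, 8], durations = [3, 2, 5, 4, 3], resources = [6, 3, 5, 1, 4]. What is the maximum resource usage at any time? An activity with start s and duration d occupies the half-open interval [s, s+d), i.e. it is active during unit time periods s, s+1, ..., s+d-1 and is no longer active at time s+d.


Each activity i is active on [start_i, start_i + duration_i).
Compute total resource usage per time slot:
  t=0: active resources = [], total = 0
  t=1: active resources = [], total = 0
  t=2: active resources = [], total = 0
  t=3: active resources = [5], total = 5
  t=4: active resources = [5], total = 5
  t=5: active resources = [5, 1], total = 6
  t=6: active resources = [6, 3, 5, 1], total = 15
  t=7: active resources = [6, 3, 5, 1], total = 15
  t=8: active resources = [6, 1, 4], total = 11
  t=9: active resources = [4], total = 4
  t=10: active resources = [4], total = 4
Peak resource demand = 15

15


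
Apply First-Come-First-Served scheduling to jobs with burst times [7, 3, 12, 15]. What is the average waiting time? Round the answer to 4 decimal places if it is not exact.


FCFS order (as given): [7, 3, 12, 15]
Waiting times:
  Job 1: wait = 0
  Job 2: wait = 7
  Job 3: wait = 10
  Job 4: wait = 22
Sum of waiting times = 39
Average waiting time = 39/4 = 9.75

9.75


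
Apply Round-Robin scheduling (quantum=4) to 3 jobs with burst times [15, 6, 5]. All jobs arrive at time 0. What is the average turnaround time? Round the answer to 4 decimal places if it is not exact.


Time quantum = 4
Execution trace:
  J1 runs 4 units, time = 4
  J2 runs 4 units, time = 8
  J3 runs 4 units, time = 12
  J1 runs 4 units, time = 16
  J2 runs 2 units, time = 18
  J3 runs 1 units, time = 19
  J1 runs 4 units, time = 23
  J1 runs 3 units, time = 26
Finish times: [26, 18, 19]
Average turnaround = 63/3 = 21.0

21.0


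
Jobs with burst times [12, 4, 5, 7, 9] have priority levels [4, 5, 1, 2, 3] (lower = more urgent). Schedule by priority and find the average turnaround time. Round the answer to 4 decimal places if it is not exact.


Sort by priority (ascending = highest first):
Order: [(1, 5), (2, 7), (3, 9), (4, 12), (5, 4)]
Completion times:
  Priority 1, burst=5, C=5
  Priority 2, burst=7, C=12
  Priority 3, burst=9, C=21
  Priority 4, burst=12, C=33
  Priority 5, burst=4, C=37
Average turnaround = 108/5 = 21.6

21.6


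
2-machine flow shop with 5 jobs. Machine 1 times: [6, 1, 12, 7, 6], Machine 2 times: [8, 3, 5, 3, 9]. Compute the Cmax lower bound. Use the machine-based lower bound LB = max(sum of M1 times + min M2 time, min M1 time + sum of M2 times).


LB1 = sum(M1 times) + min(M2 times) = 32 + 3 = 35
LB2 = min(M1 times) + sum(M2 times) = 1 + 28 = 29
Lower bound = max(LB1, LB2) = max(35, 29) = 35

35


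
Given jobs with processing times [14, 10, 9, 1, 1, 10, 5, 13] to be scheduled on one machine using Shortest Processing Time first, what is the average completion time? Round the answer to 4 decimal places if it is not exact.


Sort jobs by processing time (SPT order): [1, 1, 5, 9, 10, 10, 13, 14]
Compute completion times sequentially:
  Job 1: processing = 1, completes at 1
  Job 2: processing = 1, completes at 2
  Job 3: processing = 5, completes at 7
  Job 4: processing = 9, completes at 16
  Job 5: processing = 10, completes at 26
  Job 6: processing = 10, completes at 36
  Job 7: processing = 13, completes at 49
  Job 8: processing = 14, completes at 63
Sum of completion times = 200
Average completion time = 200/8 = 25.0

25.0


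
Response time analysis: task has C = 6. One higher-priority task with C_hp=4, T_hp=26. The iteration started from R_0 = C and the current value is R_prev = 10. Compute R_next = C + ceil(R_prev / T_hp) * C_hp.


R_next = C + ceil(R_prev / T_hp) * C_hp
ceil(10 / 26) = ceil(0.3846) = 1
Interference = 1 * 4 = 4
R_next = 6 + 4 = 10
R_next = R_prev, so the iteration has converged (response time = 10).

10


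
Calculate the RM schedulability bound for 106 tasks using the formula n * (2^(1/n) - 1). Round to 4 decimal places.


Compute 2^(1/106) = 1.0065605511
Subtract 1: 1.0065605511 - 1 = 0.0065605511
Multiply by n: 106 * 0.0065605511 = 0.6954184166
Round to 4 dp: 0.6954

0.6954


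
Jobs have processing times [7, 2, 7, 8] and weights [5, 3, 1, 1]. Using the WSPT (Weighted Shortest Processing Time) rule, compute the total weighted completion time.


Compute p/w ratios and sort ascending (WSPT): [(2, 3), (7, 5), (7, 1), (8, 1)]
Compute weighted completion times:
  Job (p=2,w=3): C=2, w*C=3*2=6
  Job (p=7,w=5): C=9, w*C=5*9=45
  Job (p=7,w=1): C=16, w*C=1*16=16
  Job (p=8,w=1): C=24, w*C=1*24=24
Total weighted completion time = 91

91


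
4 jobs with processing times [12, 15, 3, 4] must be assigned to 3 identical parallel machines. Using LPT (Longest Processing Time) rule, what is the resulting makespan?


Sort jobs in decreasing order (LPT): [15, 12, 4, 3]
Assign each job to the least loaded machine:
  Machine 1: jobs [15], load = 15
  Machine 2: jobs [12], load = 12
  Machine 3: jobs [4, 3], load = 7
Makespan = max load = 15

15
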